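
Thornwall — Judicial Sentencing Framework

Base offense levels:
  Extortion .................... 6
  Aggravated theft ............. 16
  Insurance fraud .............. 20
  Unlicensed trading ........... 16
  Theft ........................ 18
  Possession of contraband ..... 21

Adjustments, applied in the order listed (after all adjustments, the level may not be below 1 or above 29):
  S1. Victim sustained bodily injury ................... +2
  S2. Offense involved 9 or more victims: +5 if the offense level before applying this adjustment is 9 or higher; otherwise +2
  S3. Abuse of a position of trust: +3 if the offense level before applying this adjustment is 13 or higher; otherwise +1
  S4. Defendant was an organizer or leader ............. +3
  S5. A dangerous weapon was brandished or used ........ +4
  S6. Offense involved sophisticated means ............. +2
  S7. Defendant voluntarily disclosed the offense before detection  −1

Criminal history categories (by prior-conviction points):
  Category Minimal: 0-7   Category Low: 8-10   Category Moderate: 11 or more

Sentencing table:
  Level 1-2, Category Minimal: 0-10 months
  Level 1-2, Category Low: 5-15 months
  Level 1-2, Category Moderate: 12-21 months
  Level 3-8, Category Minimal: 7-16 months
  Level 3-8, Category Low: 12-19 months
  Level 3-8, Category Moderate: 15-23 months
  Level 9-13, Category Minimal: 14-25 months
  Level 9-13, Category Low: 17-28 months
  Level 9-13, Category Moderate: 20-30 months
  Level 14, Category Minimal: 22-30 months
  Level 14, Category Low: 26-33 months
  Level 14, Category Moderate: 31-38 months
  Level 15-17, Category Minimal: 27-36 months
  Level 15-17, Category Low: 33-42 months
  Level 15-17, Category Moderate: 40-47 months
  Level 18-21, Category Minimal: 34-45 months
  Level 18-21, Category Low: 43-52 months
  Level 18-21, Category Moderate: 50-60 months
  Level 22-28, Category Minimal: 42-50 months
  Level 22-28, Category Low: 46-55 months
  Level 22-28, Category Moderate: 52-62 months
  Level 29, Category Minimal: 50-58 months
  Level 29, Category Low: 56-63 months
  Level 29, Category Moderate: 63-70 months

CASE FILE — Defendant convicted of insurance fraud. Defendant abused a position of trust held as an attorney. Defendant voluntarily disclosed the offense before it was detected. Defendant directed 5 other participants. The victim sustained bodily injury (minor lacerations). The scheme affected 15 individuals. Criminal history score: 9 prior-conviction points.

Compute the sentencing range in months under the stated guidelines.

Base offense level for insurance fraud: 20.
S1 applies: 20 + 2 = 22.
S2 applies (level before this adjustment is 22 ≥ 9, so +5): 22 + 5 = 27.
S3 applies (level before this adjustment is 27 ≥ 13, so +3): 27 + 3 = 30.
S4 applies: 30 + 3 = 33.
S6 does not apply.
S7 applies: 33 − 1 = 32.
Level 32 exceeds the maximum of 29; capped at 29.
Final offense level: 29.
Criminal history: 9 prior points → Category Low (8-10).
Level 29 falls in the 29 band.
Grid: Level 29 × Category Low = 56-63 months.

56-63 months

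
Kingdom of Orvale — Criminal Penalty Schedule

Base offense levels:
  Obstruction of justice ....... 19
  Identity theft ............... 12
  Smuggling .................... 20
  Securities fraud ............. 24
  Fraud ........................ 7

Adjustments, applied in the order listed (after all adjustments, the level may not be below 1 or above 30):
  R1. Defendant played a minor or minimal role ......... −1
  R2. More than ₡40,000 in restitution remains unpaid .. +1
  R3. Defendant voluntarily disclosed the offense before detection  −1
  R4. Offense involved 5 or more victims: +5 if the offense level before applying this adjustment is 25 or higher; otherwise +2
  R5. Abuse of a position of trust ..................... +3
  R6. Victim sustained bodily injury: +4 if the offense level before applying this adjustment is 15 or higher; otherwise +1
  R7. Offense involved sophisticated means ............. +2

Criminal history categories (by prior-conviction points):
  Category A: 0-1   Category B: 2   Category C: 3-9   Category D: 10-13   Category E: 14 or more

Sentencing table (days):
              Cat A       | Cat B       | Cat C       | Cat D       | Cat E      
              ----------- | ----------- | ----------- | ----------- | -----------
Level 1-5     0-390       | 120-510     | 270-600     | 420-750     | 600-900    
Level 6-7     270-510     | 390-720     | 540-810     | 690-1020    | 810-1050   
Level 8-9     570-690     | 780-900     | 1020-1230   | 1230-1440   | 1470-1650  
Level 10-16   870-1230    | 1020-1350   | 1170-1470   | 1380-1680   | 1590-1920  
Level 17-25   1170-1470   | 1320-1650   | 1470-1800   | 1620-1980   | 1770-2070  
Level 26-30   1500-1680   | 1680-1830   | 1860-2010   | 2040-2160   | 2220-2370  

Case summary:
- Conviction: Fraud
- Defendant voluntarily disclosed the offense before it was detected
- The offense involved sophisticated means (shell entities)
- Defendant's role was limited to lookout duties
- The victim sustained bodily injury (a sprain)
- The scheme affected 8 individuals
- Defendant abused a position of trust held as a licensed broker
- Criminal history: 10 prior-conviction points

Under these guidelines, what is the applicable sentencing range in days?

1380-1680 days

Base offense level for fraud: 7.
R1 applies: 7 − 1 = 6.
R2 does not apply.
R3 applies: 6 − 1 = 5.
R4 applies (level before this adjustment is 5 < 25, so +2): 5 + 2 = 7.
R5 applies: 7 + 3 = 10.
R6 applies (level before this adjustment is 10 < 15, so +1): 10 + 1 = 11.
R7 applies: 11 + 2 = 13.
Final offense level: 13.
Criminal history: 10 prior points → Category D (10-13).
Level 13 falls in the 10-16 band.
Grid: Level 10-16 × Category D = 1380-1680 days.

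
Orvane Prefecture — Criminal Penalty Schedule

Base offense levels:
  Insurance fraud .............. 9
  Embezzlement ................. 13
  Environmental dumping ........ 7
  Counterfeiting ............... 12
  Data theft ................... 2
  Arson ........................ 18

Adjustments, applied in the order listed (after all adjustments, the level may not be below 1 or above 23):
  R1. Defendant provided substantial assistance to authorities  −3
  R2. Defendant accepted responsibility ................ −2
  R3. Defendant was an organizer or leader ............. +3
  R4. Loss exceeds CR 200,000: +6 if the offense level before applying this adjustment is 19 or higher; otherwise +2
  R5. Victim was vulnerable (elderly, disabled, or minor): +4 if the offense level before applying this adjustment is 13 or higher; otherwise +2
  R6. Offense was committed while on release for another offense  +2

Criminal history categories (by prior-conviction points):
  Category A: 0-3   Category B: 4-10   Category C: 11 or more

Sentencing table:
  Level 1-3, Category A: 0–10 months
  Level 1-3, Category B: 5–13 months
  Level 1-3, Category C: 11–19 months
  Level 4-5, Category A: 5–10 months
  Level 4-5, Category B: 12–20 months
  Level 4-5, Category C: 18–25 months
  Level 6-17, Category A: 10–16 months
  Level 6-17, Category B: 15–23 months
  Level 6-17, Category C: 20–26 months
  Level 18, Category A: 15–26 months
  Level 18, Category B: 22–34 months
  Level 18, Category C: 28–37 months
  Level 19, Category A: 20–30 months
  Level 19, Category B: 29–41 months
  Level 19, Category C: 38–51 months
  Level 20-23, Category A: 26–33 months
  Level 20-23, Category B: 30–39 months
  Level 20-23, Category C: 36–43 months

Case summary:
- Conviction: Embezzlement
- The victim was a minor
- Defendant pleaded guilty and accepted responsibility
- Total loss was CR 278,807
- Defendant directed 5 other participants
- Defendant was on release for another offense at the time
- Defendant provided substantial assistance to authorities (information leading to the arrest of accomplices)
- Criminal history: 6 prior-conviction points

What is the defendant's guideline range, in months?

Base offense level for embezzlement: 13.
R1 applies: 13 − 3 = 10.
R2 applies: 10 − 2 = 8.
R3 applies: 8 + 3 = 11.
R4 applies (level before this adjustment is 11 < 19, so +2): 11 + 2 = 13.
R5 applies (level before this adjustment is 13 ≥ 13, so +4): 13 + 4 = 17.
R6 applies: 17 + 2 = 19.
Final offense level: 19.
Criminal history: 6 prior points → Category B (4-10).
Level 19 falls in the 19 band.
Grid: Level 19 × Category B = 29-41 months.

29-41 months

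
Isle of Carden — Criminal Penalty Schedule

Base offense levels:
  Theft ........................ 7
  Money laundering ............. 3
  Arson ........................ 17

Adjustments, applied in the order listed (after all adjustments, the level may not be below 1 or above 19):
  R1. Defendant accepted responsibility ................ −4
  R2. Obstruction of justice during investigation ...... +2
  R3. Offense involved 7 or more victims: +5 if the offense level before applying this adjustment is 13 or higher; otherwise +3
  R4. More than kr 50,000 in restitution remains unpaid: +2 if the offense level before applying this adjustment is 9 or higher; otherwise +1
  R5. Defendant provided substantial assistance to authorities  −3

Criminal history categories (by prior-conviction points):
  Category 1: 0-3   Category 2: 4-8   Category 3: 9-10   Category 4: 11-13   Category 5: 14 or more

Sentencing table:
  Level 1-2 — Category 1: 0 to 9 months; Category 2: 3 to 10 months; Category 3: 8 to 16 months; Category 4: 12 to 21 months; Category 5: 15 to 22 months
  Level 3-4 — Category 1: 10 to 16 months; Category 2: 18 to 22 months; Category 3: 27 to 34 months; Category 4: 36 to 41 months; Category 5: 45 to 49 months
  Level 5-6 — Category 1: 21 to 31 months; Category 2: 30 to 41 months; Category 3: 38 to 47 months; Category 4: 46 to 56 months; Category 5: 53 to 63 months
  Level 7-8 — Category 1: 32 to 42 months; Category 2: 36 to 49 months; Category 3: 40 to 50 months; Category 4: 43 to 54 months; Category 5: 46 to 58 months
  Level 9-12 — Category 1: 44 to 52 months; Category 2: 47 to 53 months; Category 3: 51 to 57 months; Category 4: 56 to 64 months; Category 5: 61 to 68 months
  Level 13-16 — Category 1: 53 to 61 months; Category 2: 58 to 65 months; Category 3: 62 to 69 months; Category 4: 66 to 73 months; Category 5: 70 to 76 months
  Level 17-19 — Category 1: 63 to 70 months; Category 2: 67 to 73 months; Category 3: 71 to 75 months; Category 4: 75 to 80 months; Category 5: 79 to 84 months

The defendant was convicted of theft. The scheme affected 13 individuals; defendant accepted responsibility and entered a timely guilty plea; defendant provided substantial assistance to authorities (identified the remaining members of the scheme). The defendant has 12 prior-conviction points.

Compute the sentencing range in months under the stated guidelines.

36-41 months

Base offense level for theft: 7.
R1 applies: 7 − 4 = 3.
R2 does not apply.
R3 applies (level before this adjustment is 3 < 13, so +3): 3 + 3 = 6.
R5 applies: 6 − 3 = 3.
Final offense level: 3.
Criminal history: 12 prior points → Category 4 (11-13).
Level 3 falls in the 3-4 band.
Grid: Level 3-4 × Category 4 = 36-41 months.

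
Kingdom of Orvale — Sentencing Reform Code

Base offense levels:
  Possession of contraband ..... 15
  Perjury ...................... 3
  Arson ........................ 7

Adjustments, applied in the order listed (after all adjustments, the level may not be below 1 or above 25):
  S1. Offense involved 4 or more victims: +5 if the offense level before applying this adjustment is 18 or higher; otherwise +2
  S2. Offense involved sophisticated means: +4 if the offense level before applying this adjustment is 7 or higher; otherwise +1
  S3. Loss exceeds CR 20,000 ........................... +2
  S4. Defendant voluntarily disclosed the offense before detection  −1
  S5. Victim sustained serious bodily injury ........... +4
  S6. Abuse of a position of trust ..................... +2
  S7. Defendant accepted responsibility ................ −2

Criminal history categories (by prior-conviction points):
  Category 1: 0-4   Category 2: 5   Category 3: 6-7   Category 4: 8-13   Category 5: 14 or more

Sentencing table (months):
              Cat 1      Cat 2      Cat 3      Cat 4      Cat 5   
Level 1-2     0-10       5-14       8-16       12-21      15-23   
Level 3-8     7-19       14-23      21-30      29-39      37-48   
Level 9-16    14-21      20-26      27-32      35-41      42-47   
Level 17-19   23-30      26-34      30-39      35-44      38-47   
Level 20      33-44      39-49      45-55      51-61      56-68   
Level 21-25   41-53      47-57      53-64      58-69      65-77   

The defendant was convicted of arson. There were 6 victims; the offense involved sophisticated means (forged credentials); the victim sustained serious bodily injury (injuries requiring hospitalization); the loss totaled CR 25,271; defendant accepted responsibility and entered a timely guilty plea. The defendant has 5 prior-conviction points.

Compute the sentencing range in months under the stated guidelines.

26-34 months

Base offense level for arson: 7.
S1 applies (level before this adjustment is 7 < 18, so +2): 7 + 2 = 9.
S2 applies (level before this adjustment is 9 ≥ 7, so +4): 9 + 4 = 13.
S3 applies: 13 + 2 = 15.
S5 applies: 15 + 4 = 19.
S7 applies: 19 − 2 = 17.
Final offense level: 17.
Criminal history: 5 prior points → Category 2 (5).
Level 17 falls in the 17-19 band.
Grid: Level 17-19 × Category 2 = 26-34 months.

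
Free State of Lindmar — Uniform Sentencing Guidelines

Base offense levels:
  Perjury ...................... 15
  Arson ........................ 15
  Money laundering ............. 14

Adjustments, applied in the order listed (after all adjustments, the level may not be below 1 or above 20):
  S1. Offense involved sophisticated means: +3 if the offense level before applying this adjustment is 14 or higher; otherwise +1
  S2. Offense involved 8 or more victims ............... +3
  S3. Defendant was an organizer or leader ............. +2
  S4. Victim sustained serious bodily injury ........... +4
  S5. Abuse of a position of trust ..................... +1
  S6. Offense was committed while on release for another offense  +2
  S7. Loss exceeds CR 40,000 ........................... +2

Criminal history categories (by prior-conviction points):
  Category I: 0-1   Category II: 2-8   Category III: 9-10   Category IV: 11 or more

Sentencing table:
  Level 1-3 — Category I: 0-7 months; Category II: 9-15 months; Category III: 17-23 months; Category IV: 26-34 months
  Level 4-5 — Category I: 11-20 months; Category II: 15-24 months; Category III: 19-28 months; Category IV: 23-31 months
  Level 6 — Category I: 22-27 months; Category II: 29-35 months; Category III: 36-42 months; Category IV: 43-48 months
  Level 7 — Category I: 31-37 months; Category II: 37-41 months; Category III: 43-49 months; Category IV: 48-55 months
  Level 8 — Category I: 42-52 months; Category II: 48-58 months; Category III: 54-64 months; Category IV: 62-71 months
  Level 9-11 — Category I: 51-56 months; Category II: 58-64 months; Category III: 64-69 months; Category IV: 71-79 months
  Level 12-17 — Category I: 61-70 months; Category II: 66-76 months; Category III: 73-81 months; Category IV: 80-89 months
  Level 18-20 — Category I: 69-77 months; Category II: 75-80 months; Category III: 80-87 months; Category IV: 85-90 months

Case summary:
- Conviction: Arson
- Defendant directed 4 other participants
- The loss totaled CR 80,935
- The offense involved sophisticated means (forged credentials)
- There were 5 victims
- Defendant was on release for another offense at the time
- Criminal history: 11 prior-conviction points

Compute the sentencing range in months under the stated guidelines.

85-90 months

Base offense level for arson: 15.
S1 applies (level before this adjustment is 15 ≥ 14, so +3): 15 + 3 = 18.
S2 does not apply.
S3 applies: 18 + 2 = 20.
S4 does not apply.
S5 does not apply.
S6 applies: 20 + 2 = 22.
S7 applies: 22 + 2 = 24.
Level 24 exceeds the maximum of 20; capped at 20.
Final offense level: 20.
Criminal history: 11 prior points → Category IV (11+).
Level 20 falls in the 18-20 band.
Grid: Level 18-20 × Category IV = 85-90 months.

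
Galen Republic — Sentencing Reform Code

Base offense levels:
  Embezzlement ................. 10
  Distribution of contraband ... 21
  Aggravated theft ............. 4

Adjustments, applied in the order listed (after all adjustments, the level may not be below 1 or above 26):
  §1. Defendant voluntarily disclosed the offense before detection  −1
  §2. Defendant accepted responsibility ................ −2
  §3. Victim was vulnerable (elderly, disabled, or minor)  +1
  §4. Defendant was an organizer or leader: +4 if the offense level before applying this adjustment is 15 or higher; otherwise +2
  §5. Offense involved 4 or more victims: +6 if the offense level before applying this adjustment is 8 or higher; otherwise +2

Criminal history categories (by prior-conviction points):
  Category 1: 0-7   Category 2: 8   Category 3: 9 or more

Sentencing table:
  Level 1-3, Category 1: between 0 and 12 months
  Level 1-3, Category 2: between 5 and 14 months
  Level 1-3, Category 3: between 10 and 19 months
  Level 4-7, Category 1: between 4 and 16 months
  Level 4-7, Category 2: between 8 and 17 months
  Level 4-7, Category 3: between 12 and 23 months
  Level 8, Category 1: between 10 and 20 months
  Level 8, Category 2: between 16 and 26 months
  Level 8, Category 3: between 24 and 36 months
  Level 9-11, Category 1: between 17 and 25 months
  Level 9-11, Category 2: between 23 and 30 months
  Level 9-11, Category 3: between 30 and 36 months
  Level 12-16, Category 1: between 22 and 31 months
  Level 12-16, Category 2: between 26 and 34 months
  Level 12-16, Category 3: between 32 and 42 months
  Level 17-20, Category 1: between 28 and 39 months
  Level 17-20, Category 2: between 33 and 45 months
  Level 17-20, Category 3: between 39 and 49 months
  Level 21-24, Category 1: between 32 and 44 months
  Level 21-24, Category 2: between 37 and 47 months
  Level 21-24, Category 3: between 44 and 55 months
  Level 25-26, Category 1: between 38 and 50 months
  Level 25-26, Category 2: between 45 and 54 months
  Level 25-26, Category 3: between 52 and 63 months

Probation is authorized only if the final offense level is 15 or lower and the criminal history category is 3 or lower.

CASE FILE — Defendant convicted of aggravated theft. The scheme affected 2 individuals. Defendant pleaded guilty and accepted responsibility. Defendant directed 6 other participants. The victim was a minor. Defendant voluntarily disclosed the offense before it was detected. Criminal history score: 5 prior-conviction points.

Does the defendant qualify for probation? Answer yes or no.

Base offense level for aggravated theft: 4.
§1 applies: 4 − 1 = 3.
§2 applies: 3 − 2 = 1.
§3 applies: 1 + 1 = 2.
§4 applies (level before this adjustment is 2 < 15, so +2): 2 + 2 = 4.
Final offense level: 4.
Criminal history: 5 prior points → Category 1 (0-7).
Level 4 falls in the 4-7 band.
Grid: Level 4-7 × Category 1 = 4-16 months.
Probation check: level 4 ≤ 15 and category 1 ≤ 3 → eligible.

Yes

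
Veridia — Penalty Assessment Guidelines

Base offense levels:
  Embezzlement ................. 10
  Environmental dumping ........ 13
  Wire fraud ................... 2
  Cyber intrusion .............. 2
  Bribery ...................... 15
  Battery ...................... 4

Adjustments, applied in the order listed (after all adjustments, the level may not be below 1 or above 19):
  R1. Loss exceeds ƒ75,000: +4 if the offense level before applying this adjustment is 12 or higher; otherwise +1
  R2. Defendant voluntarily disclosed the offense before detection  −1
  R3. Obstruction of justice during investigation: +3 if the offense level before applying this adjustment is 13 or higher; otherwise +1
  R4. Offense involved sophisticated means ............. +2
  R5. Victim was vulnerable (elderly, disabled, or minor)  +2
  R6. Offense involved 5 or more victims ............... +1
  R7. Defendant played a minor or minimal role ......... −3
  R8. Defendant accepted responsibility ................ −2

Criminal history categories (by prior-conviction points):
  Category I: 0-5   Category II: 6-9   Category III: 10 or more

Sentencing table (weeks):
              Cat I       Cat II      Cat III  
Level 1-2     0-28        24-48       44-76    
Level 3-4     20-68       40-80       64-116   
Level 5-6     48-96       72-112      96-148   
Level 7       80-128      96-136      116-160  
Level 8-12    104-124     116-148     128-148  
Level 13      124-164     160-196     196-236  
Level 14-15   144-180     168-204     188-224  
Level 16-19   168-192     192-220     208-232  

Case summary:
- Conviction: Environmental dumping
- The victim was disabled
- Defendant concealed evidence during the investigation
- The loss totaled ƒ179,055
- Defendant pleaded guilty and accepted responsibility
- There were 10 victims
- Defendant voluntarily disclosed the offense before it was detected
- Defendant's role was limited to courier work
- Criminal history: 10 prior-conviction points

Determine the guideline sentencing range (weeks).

208-232 weeks

Base offense level for environmental dumping: 13.
R1 applies (level before this adjustment is 13 ≥ 12, so +4): 13 + 4 = 17.
R2 applies: 17 − 1 = 16.
R3 applies (level before this adjustment is 16 ≥ 13, so +3): 16 + 3 = 19.
R4 does not apply.
R5 applies: 19 + 2 = 21.
R6 applies: 21 + 1 = 22.
R7 applies: 22 − 3 = 19.
R8 applies: 19 − 2 = 17.
Final offense level: 17.
Criminal history: 10 prior points → Category III (10+).
Level 17 falls in the 16-19 band.
Grid: Level 16-19 × Category III = 208-232 weeks.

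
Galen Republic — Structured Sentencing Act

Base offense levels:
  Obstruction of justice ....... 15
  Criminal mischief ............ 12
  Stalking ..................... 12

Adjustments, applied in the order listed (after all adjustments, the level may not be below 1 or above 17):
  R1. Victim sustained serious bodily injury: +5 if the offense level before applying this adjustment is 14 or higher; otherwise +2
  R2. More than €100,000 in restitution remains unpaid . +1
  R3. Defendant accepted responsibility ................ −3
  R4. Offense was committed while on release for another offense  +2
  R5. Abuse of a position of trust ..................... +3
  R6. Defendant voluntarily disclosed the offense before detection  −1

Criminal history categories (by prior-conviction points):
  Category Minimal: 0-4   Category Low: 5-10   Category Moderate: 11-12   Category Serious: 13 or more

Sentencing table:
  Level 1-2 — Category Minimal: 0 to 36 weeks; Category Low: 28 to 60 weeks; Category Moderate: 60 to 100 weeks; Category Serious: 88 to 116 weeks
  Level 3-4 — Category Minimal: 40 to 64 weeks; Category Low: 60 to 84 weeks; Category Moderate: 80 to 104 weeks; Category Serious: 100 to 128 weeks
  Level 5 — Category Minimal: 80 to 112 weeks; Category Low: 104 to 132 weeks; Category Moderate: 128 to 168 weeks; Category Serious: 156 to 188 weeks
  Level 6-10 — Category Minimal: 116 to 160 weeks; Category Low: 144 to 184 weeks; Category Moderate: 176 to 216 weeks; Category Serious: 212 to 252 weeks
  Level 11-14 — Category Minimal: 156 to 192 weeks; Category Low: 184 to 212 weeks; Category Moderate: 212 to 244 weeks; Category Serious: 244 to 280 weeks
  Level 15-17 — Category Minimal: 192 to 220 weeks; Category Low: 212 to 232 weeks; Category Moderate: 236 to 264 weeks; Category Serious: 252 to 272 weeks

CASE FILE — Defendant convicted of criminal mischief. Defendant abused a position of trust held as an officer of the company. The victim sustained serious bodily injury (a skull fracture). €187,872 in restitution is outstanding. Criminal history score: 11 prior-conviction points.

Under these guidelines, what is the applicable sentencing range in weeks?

Base offense level for criminal mischief: 12.
R1 applies (level before this adjustment is 12 < 14, so +2): 12 + 2 = 14.
R2 applies: 14 + 1 = 15.
R3 does not apply.
R5 applies: 15 + 3 = 18.
R6 does not apply.
Level 18 exceeds the maximum of 17; capped at 17.
Final offense level: 17.
Criminal history: 11 prior points → Category Moderate (11-12).
Level 17 falls in the 15-17 band.
Grid: Level 15-17 × Category Moderate = 236-264 weeks.

236-264 weeks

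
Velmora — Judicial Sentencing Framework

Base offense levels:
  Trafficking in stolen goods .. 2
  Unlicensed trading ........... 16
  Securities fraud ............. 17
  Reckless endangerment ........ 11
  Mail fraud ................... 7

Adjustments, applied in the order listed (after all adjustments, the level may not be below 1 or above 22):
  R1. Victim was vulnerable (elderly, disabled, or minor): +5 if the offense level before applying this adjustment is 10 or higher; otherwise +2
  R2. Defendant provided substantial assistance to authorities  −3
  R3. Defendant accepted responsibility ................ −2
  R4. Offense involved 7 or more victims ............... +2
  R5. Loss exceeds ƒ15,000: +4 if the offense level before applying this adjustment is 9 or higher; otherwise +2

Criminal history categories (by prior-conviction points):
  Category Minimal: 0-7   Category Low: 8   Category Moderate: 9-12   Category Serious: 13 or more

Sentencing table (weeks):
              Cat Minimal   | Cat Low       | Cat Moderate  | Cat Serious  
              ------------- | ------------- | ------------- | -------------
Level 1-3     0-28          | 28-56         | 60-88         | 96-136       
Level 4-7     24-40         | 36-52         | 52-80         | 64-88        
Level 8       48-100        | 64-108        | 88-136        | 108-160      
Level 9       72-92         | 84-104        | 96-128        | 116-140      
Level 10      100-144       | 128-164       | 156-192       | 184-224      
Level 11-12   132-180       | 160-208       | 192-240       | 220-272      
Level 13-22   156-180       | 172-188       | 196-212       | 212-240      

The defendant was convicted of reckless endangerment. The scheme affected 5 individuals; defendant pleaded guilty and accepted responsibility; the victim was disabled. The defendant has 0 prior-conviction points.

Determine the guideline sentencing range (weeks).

156-180 weeks

Base offense level for reckless endangerment: 11.
R1 applies (level before this adjustment is 11 ≥ 10, so +5): 11 + 5 = 16.
R3 applies: 16 − 2 = 14.
Final offense level: 14.
Criminal history: 0 prior points → Category Minimal (0-7).
Level 14 falls in the 13-22 band.
Grid: Level 13-22 × Category Minimal = 156-180 weeks.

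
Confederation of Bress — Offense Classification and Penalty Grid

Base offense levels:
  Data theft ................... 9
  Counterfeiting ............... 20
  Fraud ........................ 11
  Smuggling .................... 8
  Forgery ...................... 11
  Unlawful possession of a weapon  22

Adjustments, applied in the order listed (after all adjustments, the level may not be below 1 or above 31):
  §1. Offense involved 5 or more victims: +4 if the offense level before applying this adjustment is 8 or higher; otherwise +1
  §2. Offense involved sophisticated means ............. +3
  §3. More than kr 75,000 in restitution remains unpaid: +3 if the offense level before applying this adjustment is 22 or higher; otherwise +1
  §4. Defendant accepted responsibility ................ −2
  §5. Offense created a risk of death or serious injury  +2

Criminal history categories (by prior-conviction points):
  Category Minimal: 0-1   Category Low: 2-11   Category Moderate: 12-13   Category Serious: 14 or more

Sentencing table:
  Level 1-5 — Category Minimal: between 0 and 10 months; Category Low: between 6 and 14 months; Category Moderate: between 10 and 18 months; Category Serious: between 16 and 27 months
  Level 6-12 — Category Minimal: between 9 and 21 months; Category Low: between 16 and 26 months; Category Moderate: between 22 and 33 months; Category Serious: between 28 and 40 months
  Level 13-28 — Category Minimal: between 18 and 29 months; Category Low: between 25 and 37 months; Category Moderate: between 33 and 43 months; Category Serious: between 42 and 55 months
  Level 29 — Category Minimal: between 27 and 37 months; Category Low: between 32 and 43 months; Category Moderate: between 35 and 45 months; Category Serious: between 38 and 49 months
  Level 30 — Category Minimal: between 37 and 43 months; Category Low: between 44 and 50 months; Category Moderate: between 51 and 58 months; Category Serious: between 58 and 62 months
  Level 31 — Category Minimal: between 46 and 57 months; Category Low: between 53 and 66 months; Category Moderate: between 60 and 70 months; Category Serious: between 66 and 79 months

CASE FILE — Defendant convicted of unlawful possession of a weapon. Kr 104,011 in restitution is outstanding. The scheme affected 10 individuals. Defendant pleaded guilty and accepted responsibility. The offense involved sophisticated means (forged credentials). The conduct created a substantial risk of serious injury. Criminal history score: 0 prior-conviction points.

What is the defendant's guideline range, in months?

46-57 months

Base offense level for unlawful possession of a weapon: 22.
§1 applies (level before this adjustment is 22 ≥ 8, so +4): 22 + 4 = 26.
§2 applies: 26 + 3 = 29.
§3 applies (level before this adjustment is 29 ≥ 22, so +3): 29 + 3 = 32.
§4 applies: 32 − 2 = 30.
§5 applies: 30 + 2 = 32.
Level 32 exceeds the maximum of 31; capped at 31.
Final offense level: 31.
Criminal history: 0 prior points → Category Minimal (0-1).
Level 31 falls in the 31 band.
Grid: Level 31 × Category Minimal = 46-57 months.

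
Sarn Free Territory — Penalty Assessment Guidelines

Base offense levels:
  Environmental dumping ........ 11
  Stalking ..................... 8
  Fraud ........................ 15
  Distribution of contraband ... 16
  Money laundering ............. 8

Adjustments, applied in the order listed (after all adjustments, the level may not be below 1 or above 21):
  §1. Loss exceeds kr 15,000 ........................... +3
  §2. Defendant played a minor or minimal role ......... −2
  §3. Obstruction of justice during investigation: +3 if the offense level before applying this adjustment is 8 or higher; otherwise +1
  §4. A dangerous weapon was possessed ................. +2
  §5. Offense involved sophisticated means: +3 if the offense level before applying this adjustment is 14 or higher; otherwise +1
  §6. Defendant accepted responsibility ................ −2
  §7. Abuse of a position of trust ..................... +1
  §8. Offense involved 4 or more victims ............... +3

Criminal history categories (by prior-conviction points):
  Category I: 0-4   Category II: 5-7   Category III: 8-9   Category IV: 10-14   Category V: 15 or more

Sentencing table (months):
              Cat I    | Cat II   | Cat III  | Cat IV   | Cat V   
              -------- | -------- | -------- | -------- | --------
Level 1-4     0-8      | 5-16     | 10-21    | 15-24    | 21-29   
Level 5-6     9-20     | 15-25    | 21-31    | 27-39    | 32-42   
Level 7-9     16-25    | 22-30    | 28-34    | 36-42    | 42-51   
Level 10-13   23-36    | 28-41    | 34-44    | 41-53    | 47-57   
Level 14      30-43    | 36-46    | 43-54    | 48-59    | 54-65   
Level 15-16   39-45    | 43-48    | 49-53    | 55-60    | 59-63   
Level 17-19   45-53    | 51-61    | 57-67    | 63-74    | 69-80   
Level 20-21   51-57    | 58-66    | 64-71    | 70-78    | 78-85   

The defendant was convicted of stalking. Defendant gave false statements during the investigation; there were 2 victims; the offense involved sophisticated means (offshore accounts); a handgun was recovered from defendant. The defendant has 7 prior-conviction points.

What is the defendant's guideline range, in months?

Base offense level for stalking: 8.
§1 does not apply.
§3 applies (level before this adjustment is 8 ≥ 8, so +3): 8 + 3 = 11.
§4 applies: 11 + 2 = 13.
§5 applies (level before this adjustment is 13 < 14, so +1): 13 + 1 = 14.
§6 does not apply.
§8 does not apply.
Final offense level: 14.
Criminal history: 7 prior points → Category II (5-7).
Level 14 falls in the 14 band.
Grid: Level 14 × Category II = 36-46 months.

36-46 months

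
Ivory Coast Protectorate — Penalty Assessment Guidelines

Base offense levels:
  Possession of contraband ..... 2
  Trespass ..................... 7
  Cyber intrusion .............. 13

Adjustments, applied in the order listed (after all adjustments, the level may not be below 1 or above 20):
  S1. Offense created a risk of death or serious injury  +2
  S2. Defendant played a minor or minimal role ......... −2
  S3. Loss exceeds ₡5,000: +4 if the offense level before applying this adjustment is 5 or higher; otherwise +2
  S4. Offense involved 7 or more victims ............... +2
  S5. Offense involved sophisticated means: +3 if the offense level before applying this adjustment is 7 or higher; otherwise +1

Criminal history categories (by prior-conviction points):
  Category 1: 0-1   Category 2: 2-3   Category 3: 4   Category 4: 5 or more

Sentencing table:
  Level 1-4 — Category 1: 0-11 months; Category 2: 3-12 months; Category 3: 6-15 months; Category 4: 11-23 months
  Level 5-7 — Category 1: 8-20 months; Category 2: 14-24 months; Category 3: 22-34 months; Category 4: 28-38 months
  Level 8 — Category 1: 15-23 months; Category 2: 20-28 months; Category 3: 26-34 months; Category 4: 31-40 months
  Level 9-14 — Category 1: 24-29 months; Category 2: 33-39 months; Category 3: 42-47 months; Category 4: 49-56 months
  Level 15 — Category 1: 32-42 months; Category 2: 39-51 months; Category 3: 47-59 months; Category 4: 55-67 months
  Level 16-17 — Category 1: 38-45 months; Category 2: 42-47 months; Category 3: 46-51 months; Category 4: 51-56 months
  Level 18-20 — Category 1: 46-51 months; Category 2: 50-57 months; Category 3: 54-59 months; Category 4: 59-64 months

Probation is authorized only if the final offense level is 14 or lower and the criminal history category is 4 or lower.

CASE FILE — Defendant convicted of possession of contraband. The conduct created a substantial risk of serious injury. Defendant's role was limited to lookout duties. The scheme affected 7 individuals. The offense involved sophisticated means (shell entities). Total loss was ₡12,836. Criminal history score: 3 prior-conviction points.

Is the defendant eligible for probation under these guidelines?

Base offense level for possession of contraband: 2.
S1 applies: 2 + 2 = 4.
S2 applies: 4 − 2 = 2.
S3 applies (level before this adjustment is 2 < 5, so +2): 2 + 2 = 4.
S4 applies: 4 + 2 = 6.
S5 applies (level before this adjustment is 6 < 7, so +1): 6 + 1 = 7.
Final offense level: 7.
Criminal history: 3 prior points → Category 2 (2-3).
Level 7 falls in the 5-7 band.
Grid: Level 5-7 × Category 2 = 14-24 months.
Probation check: level 7 ≤ 14 and category 2 ≤ 4 → eligible.

Yes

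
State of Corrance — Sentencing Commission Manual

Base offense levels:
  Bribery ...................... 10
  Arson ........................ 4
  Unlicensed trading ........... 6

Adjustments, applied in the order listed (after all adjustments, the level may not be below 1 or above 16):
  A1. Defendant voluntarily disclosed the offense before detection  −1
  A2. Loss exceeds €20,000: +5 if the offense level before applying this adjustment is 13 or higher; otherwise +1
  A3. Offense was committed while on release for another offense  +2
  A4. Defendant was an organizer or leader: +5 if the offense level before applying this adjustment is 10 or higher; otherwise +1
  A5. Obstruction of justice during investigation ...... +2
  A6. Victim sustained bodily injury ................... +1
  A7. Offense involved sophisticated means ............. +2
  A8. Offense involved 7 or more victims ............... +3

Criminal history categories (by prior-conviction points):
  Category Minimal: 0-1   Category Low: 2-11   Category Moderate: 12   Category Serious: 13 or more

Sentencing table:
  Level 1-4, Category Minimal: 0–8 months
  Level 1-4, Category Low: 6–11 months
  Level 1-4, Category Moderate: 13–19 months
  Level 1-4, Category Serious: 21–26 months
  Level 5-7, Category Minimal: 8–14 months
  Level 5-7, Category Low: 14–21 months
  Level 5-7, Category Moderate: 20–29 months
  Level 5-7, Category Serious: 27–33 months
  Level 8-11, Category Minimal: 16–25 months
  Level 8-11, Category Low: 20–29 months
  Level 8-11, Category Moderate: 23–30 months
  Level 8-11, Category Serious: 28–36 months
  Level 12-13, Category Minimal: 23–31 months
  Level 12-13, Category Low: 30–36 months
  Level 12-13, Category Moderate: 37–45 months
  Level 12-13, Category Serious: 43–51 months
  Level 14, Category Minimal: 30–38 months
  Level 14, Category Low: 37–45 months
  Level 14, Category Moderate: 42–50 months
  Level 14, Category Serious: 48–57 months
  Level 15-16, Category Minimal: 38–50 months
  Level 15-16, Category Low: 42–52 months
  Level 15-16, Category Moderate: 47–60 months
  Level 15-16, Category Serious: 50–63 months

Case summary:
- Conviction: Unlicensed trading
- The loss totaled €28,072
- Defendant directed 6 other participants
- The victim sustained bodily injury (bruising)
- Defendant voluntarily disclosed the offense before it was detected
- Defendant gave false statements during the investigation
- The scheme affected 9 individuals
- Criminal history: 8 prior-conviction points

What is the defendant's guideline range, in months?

30-36 months

Base offense level for unlicensed trading: 6.
A1 applies: 6 − 1 = 5.
A2 applies (level before this adjustment is 5 < 13, so +1): 5 + 1 = 6.
A4 applies (level before this adjustment is 6 < 10, so +1): 6 + 1 = 7.
A5 applies: 7 + 2 = 9.
A6 applies: 9 + 1 = 10.
A7 does not apply.
A8 applies: 10 + 3 = 13.
Final offense level: 13.
Criminal history: 8 prior points → Category Low (2-11).
Level 13 falls in the 12-13 band.
Grid: Level 12-13 × Category Low = 30-36 months.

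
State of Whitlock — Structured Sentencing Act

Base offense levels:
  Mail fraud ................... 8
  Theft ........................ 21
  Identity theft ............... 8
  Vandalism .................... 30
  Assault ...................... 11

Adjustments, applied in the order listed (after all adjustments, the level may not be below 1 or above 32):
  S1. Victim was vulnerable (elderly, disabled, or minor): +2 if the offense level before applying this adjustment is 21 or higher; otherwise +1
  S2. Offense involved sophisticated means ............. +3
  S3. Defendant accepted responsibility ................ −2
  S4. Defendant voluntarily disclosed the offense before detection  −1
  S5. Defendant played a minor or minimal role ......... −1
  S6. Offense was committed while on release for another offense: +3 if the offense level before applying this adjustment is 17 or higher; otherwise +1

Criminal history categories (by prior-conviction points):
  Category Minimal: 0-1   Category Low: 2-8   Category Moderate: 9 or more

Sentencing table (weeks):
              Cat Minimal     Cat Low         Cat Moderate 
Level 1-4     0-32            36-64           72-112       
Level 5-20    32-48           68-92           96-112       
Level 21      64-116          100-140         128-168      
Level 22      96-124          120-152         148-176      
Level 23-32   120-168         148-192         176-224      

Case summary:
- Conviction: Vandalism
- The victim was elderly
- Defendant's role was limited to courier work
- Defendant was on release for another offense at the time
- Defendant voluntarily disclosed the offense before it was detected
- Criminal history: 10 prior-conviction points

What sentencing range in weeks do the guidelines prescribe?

Base offense level for vandalism: 30.
S1 applies (level before this adjustment is 30 ≥ 21, so +2): 30 + 2 = 32.
S4 applies: 32 − 1 = 31.
S5 applies: 31 − 1 = 30.
S6 applies (level before this adjustment is 30 ≥ 17, so +3): 30 + 3 = 33.
Level 33 exceeds the maximum of 32; capped at 32.
Final offense level: 32.
Criminal history: 10 prior points → Category Moderate (9+).
Level 32 falls in the 23-32 band.
Grid: Level 23-32 × Category Moderate = 176-224 weeks.

176-224 weeks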